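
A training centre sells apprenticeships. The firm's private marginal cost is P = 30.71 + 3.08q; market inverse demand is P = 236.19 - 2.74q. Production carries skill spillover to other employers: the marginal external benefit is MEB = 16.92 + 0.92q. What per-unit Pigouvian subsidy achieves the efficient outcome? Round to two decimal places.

Social marginal cost = private MC − MEB = 13.79 + 2.16q.
Set SMC = demand: 13.79 + 2.16q = 236.19 - 2.74q → q* = 45.3878.
The Pigouvian subsidy equals MEB at q*: 16.92 + 0.92×45.3878 = 58.6768.

subsidy = 58.68 per unit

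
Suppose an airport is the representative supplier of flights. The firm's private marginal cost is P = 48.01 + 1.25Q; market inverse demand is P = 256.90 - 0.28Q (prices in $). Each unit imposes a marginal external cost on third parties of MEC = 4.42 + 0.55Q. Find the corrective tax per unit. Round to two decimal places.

Social marginal cost = private MC + MEC = 52.43 + 1.80Q.
Set SMC = demand: 52.43 + 1.80Q = 256.90 - 0.28Q → Q* = 98.3029.
The Pigouvian tax equals MEC at Q*: 4.42 + 0.55×98.3029 = 58.4866.

tax = $58.49 per unit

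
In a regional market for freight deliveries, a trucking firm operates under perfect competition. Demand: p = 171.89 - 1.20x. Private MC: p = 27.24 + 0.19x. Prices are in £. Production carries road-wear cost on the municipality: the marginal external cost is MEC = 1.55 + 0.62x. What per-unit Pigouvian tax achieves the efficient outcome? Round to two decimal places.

tax = £45.69 per unit

Social marginal cost = private MC + MEC = 28.79 + 0.81x.
Set SMC = demand: 28.79 + 0.81x = 171.89 - 1.20x → x* = 71.1940.
The Pigouvian tax equals MEC at x*: 1.55 + 0.62×71.1940 = 45.6903.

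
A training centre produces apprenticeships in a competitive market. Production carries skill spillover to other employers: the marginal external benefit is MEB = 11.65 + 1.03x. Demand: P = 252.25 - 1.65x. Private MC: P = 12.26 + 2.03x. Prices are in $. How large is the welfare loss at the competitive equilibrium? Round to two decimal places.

DWL = $1172.22

Market equilibrium (private): 12.26 + 2.03x = 252.25 - 1.65x → x_m = 65.2147.
Social marginal cost = private MC − MEB = 0.61 + x.
Set SMC = demand: 0.61 + x = 252.25 - 1.65x → x* = 94.9585.
Height of the DWL triangle at x_m is demand(x_m) − SMC(x_m) = MEB(x_m) = 78.8211.
DWL = ½ × 29.7438 × 78.8211 = 1172.2195.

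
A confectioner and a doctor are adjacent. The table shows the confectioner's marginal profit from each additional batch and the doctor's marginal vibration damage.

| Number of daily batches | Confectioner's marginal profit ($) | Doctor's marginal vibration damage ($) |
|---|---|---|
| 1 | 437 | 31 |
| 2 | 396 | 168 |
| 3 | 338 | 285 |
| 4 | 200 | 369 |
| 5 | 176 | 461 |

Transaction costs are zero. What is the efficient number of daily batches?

Bargaining reaches the level where marginal profit last exceeds marginal vibration damage.
That holds through level 3 (338 ≥ 285) but not at 4 (200 < 369).

3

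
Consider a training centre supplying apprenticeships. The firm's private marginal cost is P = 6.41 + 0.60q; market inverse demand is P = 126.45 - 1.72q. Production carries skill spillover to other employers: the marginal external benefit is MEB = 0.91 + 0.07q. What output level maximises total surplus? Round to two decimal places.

Social marginal cost = private MC − MEB = 5.50 + 0.53q.
Set SMC = demand: 5.50 + 0.53q = 126.45 - 1.72q → q* = 53.7556.

q* = 53.76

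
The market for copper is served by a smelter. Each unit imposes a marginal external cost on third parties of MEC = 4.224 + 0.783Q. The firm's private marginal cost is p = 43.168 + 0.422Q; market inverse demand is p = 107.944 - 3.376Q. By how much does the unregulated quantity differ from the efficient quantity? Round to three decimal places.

3.837 units

Market equilibrium (private): 43.168 + 0.422Q = 107.944 - 3.376Q → Q_m = 17.0553.
Social marginal cost = private MC + MEC = 47.392 + 1.205Q.
Set SMC = demand: 47.392 + 1.205Q = 107.944 - 3.376Q → Q* = 13.2181.
Gap = |17.0553 − 13.2181| = 3.8372.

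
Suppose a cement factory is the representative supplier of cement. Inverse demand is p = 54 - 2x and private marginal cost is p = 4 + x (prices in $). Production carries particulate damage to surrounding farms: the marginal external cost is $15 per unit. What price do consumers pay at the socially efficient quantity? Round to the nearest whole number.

P = $31

Social marginal cost = private MC + MEC = 19 + x.
Set SMC = demand: 19 + x = 54 - 2x → x* = 11.6667.
Consumer price on the demand curve at x*: 54 − 2×11.6667 = 30.6666.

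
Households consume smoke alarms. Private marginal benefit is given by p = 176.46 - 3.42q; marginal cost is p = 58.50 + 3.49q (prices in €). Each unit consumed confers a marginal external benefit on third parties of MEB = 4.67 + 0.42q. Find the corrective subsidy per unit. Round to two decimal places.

Social marginal benefit = demand + MEB = 181.13 - 3.00q.
Set SMB = MC: 181.13 - 3.00q = 58.50 + 3.49q → q* = 18.8952.
The Pigouvian subsidy equals MEB at q*: 4.67 + 0.42×18.8952 = 12.6060.

subsidy = €12.61 per unit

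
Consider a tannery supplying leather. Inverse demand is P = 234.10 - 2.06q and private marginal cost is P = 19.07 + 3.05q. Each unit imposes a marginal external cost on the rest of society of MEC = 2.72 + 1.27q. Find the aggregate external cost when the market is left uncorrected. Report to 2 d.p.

1238.88

Market equilibrium (private): 19.07 + 3.05q = 234.10 - 2.06q → q_m = 42.0802.
Total external cost = ∫₀^{q_m} (2.72 + 1.27q) dq = 2.72×42.0802 + ½×1.27×42.0802² = 1238.8801.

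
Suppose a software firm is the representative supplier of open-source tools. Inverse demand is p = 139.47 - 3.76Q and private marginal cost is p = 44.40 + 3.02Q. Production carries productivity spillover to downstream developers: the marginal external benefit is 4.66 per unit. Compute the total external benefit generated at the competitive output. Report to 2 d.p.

65.34

Market equilibrium (private): 44.40 + 3.02Q = 139.47 - 3.76Q → Q_m = 14.0221.
Total external benefit = MEB × Q_m = 4.66 × 14.0221 = 65.3430.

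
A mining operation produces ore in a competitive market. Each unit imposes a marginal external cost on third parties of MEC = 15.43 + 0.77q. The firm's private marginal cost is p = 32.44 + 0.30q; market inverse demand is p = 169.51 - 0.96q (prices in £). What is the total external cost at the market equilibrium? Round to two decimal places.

Market equilibrium (private): 32.44 + 0.30q = 169.51 - 0.96q → q_m = 108.7857.
Total external cost = ∫₀^{q_m} (15.43 + 0.77q) dq = 15.43×108.7857 + ½×0.77×108.7857² = 6234.7798.

£6234.78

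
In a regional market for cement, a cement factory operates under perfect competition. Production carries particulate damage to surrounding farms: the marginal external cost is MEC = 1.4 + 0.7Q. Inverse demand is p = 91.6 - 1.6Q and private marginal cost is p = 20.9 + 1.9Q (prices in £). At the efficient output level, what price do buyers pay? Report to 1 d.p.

P = £65.2

Social marginal cost = private MC + MEC = 22.3 + 2.6Q.
Set SMC = demand: 22.3 + 2.6Q = 91.6 - 1.6Q → Q* = 16.5000.
Consumer price on the demand curve at Q*: 91.6 − 1.6×16.5000 = 65.2000.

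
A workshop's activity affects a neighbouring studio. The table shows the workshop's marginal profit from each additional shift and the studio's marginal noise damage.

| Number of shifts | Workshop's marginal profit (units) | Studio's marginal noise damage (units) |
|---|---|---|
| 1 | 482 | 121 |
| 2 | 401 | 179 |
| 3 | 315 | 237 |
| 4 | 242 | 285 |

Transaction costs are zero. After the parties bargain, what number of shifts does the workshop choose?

3

Bargaining reaches the level where marginal profit last exceeds marginal noise damage.
That holds through level 3 (315 ≥ 237) but not at 4 (242 < 285).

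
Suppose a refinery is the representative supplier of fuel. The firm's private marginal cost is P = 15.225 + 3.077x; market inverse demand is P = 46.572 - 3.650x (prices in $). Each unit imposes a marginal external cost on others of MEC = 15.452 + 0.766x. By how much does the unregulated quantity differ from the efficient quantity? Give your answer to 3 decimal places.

Market equilibrium (private): 15.225 + 3.077x = 46.572 - 3.650x → x_m = 4.6599.
Social marginal cost = private MC + MEC = 30.677 + 3.843x.
Set SMC = demand: 30.677 + 3.843x = 46.572 - 3.650x → x* = 2.1213.
Gap = |4.6599 − 2.1213| = 2.5386.

2.539 units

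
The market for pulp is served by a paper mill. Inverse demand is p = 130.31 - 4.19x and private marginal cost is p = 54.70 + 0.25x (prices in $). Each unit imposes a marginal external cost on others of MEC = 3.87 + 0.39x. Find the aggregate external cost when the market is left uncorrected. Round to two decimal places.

Market equilibrium (private): 54.70 + 0.25x = 130.31 - 4.19x → x_m = 17.0293.
Total external cost = ∫₀^{x_m} (3.87 + 0.39x) dx = 3.87×17.0293 + ½×0.39×17.0293² = 122.4528.

$122.45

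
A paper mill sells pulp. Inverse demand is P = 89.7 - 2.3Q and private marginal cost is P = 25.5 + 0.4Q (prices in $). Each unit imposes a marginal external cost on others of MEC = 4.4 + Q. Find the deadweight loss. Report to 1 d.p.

Market equilibrium (private): 25.5 + 0.4Q = 89.7 - 2.3Q → Q_m = 23.7778.
Social marginal cost = private MC + MEC = 29.9 + 1.4Q.
Set SMC = demand: 29.9 + 1.4Q = 89.7 - 2.3Q → Q* = 16.1622.
Height of the DWL triangle at Q_m is SMC(Q_m) − demand(Q_m) = MEC(Q_m) = 28.1778.
DWL = ½ × 7.6156 × 28.1778 = 107.2954.

DWL = $107.3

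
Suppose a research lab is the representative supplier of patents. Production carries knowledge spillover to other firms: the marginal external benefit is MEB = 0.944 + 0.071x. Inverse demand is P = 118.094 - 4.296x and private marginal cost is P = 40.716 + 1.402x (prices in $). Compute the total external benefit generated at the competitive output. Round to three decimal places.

$19.366

Market equilibrium (private): 40.716 + 1.402x = 118.094 - 4.296x → x_m = 13.5799.
Total external benefit = ∫₀^{x_m} (0.944 + 0.071x) dx = 0.944×13.5799 + ½×0.071×13.5799² = 19.3661.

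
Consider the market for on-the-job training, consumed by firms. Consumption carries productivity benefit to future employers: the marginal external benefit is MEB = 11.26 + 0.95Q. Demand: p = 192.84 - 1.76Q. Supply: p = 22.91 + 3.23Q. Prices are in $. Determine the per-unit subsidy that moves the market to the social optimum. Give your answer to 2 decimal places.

subsidy = $53.87 per unit

Social marginal benefit = demand + MEB = 204.10 - 0.81Q.
Set SMB = MC: 204.10 - 0.81Q = 22.91 + 3.23Q → Q* = 44.8490.
The Pigouvian subsidy equals MEB at Q*: 11.26 + 0.95×44.8490 = 53.8666.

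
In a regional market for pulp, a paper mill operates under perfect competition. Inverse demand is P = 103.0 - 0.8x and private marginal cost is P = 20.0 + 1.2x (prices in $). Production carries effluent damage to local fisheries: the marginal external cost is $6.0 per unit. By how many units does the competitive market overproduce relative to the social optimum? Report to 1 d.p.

3.0 units

Market equilibrium (private): 20.0 + 1.2x = 103.0 - 0.8x → x_m = 41.5000.
Social marginal cost = private MC + MEC = 26.0 + 1.2x.
Set SMC = demand: 26.0 + 1.2x = 103.0 - 0.8x → x* = 38.5000.
Gap = |41.5000 − 38.5000| = 3.0000.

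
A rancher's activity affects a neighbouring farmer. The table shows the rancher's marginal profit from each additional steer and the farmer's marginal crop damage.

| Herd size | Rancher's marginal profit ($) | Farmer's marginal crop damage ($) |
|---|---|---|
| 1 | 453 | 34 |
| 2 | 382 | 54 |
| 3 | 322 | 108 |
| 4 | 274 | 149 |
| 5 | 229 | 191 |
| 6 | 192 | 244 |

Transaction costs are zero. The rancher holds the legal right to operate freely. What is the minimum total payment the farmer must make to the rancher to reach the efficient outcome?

$192

Left alone the rancher would choose level 6 (marginal profit stays positive).
Efficient level: k* = 5 (marginal profit ≥ marginal crop damage through 5).
The farmer must at least cover the rancher's forgone profit from cutting 6→5: 192 = 192.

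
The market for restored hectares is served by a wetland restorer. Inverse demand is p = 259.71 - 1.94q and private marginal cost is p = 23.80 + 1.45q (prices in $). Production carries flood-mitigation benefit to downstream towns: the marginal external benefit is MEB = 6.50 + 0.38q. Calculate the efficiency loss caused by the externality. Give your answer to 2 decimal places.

DWL = $180.29

Market equilibrium (private): 23.80 + 1.45q = 259.71 - 1.94q → q_m = 69.5900.
Social marginal cost = private MC − MEB = 17.30 + 1.07q.
Set SMC = demand: 17.30 + 1.07q = 259.71 - 1.94q → q* = 80.5349.
Height of the DWL triangle at q_m is demand(q_m) − SMC(q_m) = MEB(q_m) = 32.9442.
DWL = ½ × 10.9449 × 32.9442 = 180.2855.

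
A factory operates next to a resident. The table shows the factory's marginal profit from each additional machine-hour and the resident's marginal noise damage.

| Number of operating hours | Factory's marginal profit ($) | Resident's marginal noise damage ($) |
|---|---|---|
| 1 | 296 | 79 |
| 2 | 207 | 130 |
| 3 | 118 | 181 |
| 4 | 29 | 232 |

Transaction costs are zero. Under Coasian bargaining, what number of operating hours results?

2

Bargaining reaches the level where marginal profit last exceeds marginal noise damage.
That holds through level 2 (207 ≥ 130) but not at 3 (118 < 181).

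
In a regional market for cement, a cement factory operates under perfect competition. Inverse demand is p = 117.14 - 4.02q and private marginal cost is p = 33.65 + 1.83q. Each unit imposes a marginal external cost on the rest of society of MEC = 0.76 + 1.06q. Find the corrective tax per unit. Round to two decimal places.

tax = 13.45 per unit

Social marginal cost = private MC + MEC = 34.41 + 2.89q.
Set SMC = demand: 34.41 + 2.89q = 117.14 - 4.02q → q* = 11.9725.
The Pigouvian tax equals MEC at q*: 0.76 + 1.06×11.9725 = 13.4509.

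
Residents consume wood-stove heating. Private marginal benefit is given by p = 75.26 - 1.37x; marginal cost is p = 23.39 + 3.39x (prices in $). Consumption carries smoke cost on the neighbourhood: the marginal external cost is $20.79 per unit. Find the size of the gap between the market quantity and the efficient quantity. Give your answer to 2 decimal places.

4.37 units

Market equilibrium (private): 23.39 + 3.39x = 75.26 - 1.37x → x_m = 10.8971.
Social marginal benefit = demand − MEC = 54.47 - 1.37x.
Set SMB = MC: 54.47 - 1.37x = 23.39 + 3.39x → x* = 6.5294.
Gap = |10.8971 − 6.5294| = 4.3677.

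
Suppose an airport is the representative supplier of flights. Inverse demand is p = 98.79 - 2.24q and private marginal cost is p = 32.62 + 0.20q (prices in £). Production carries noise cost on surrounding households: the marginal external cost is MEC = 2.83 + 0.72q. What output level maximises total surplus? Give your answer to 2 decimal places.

q* = 20.04

Social marginal cost = private MC + MEC = 35.45 + 0.92q.
Set SMC = demand: 35.45 + 0.92q = 98.79 - 2.24q → q* = 20.0443.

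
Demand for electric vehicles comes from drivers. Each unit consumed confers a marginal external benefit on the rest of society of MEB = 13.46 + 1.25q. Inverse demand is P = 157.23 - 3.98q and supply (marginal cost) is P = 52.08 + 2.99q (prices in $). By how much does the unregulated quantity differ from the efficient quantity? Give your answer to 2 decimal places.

5.65 units

Market equilibrium (private): 52.08 + 2.99q = 157.23 - 3.98q → q_m = 15.0861.
Social marginal benefit = demand + MEB = 170.69 - 2.73q.
Set SMB = MC: 170.69 - 2.73q = 52.08 + 2.99q → q* = 20.7360.
Gap = |15.0861 − 20.7360| = 5.6499.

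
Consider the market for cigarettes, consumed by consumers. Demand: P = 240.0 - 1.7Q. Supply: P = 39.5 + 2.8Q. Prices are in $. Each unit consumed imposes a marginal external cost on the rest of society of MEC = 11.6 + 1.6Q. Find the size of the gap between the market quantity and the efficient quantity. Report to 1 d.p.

Market equilibrium (private): 39.5 + 2.8Q = 240.0 - 1.7Q → Q_m = 44.5556.
Social marginal benefit = demand − MEC = 228.4 - 3.3Q.
Set SMB = MC: 228.4 - 3.3Q = 39.5 + 2.8Q → Q* = 30.9672.
Gap = |44.5556 − 30.9672| = 13.5884.

13.6 units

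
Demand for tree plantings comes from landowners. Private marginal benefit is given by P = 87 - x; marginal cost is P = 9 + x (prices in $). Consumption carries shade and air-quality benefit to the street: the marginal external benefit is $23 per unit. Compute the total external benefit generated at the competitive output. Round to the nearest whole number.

Market equilibrium (private): 9 + x = 87 - x → x_m = 39.0000.
Total external benefit = MEB × x_m = 23 × 39.0000 = 897.0000.

$897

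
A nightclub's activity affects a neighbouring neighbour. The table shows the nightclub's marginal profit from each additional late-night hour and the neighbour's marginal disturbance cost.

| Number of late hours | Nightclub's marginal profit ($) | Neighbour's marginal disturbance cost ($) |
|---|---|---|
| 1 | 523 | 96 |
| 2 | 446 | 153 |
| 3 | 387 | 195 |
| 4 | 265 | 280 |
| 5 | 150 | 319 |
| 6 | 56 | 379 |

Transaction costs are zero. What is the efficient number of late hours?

3

Bargaining reaches the level where marginal profit last exceeds marginal disturbance cost.
That holds through level 3 (387 ≥ 195) but not at 4 (265 < 280).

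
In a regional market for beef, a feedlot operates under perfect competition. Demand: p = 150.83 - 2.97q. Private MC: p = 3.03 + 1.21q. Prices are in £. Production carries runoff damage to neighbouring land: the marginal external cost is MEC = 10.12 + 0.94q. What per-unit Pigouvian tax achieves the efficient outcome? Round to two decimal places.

tax = £35.40 per unit

Social marginal cost = private MC + MEC = 13.15 + 2.15q.
Set SMC = demand: 13.15 + 2.15q = 150.83 - 2.97q → q* = 26.8906.
The Pigouvian tax equals MEC at q*: 10.12 + 0.94×26.8906 = 35.3972.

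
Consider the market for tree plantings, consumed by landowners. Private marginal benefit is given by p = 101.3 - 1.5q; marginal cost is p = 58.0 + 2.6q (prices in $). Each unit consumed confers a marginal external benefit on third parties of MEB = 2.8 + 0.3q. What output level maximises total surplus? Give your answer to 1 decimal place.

Social marginal benefit = demand + MEB = 104.1 - 1.2q.
Set SMB = MC: 104.1 - 1.2q = 58.0 + 2.6q → q* = 12.1316.

q* = 12.1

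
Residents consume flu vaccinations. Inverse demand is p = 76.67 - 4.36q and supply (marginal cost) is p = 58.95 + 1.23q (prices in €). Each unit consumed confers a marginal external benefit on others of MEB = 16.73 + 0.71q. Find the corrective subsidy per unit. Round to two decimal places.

Social marginal benefit = demand + MEB = 93.40 - 3.65q.
Set SMB = MC: 93.40 - 3.65q = 58.95 + 1.23q → q* = 7.0594.
The Pigouvian subsidy equals MEB at q*: 16.73 + 0.71×7.0594 = 21.7422.

subsidy = €21.74 per unit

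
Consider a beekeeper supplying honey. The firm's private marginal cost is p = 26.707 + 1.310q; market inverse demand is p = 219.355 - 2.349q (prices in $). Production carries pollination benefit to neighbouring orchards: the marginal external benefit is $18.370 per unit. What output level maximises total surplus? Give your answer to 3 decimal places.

q* = 57.671

Social marginal cost = private MC − MEB = 8.337 + 1.310q.
Set SMC = demand: 8.337 + 1.310q = 219.355 - 2.349q → q* = 57.6709.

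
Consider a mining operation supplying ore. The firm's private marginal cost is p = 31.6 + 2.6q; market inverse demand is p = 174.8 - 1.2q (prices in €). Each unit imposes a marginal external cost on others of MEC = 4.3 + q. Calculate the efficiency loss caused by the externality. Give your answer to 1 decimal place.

Market equilibrium (private): 31.6 + 2.6q = 174.8 - 1.2q → q_m = 37.6842.
Social marginal cost = private MC + MEC = 35.9 + 3.6q.
Set SMC = demand: 35.9 + 3.6q = 174.8 - 1.2q → q* = 28.9375.
Height of the DWL triangle at q_m is SMC(q_m) − demand(q_m) = MEC(q_m) = 41.9842.
DWL = ½ × 8.7467 × 41.9842 = 183.6116.

DWL = €183.6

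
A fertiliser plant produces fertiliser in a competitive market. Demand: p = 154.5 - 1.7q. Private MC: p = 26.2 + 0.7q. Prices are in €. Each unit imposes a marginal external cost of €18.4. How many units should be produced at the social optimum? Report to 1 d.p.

q* = 45.8

Social marginal cost = private MC + MEC = 44.6 + 0.7q.
Set SMC = demand: 44.6 + 0.7q = 154.5 - 1.7q → q* = 45.7917.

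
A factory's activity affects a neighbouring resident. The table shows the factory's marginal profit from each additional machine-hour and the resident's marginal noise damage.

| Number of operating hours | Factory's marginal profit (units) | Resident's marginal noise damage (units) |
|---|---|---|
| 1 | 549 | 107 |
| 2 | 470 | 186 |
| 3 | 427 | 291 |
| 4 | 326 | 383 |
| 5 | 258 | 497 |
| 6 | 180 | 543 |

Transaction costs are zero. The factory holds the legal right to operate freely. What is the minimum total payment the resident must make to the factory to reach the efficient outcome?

764

Left alone the factory would choose level 6 (marginal profit stays positive).
Efficient level: k* = 3 (marginal profit ≥ marginal noise damage through 3).
The resident must at least cover the factory's forgone profit from cutting 6→3: 326 + 258 + 180 = 764.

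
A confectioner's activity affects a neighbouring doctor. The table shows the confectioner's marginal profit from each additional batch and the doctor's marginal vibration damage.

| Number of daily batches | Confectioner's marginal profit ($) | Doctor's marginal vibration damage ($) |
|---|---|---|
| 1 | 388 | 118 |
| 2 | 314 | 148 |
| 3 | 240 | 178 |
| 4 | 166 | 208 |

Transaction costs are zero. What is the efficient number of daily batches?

3

Bargaining reaches the level where marginal profit last exceeds marginal vibration damage.
That holds through level 3 (240 ≥ 178) but not at 4 (166 < 208).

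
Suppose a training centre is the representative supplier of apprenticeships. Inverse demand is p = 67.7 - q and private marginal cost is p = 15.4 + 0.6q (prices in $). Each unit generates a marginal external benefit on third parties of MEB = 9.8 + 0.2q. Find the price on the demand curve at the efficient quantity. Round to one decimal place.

Social marginal cost = private MC − MEB = 5.6 + 0.4q.
Set SMC = demand: 5.6 + 0.4q = 67.7 - q → q* = 44.3571.
Consumer price on the demand curve at q*: 67.7 − 1.0×44.3571 = 23.3429.

P = $23.3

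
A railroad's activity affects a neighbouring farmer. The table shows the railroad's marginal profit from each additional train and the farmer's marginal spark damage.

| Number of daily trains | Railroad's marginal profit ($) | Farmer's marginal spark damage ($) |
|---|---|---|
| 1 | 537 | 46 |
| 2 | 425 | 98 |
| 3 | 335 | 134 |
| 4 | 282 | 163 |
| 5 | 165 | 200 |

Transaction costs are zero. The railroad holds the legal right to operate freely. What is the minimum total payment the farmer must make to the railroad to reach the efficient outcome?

Left alone the railroad would choose level 5 (marginal profit stays positive).
Efficient level: k* = 4 (marginal profit ≥ marginal spark damage through 4).
The farmer must at least cover the railroad's forgone profit from cutting 5→4: 165 = 165.

$165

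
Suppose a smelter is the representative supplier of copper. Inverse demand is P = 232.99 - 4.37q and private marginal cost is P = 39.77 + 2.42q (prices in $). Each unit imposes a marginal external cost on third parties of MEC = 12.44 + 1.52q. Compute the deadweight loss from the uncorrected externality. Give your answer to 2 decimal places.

Market equilibrium (private): 39.77 + 2.42q = 232.99 - 4.37q → q_m = 28.4566.
Social marginal cost = private MC + MEC = 52.21 + 3.94q.
Set SMC = demand: 52.21 + 3.94q = 232.99 - 4.37q → q* = 21.7545.
Height of the DWL triangle at q_m is SMC(q_m) − demand(q_m) = MEC(q_m) = 55.6940.
DWL = ½ × 6.7021 × 55.6940 = 186.6334.

DWL = $186.63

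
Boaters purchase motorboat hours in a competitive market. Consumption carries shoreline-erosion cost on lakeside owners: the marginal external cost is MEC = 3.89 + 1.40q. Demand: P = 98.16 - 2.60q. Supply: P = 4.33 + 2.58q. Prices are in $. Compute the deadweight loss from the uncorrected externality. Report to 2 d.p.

Market equilibrium (private): 4.33 + 2.58q = 98.16 - 2.60q → q_m = 18.1139.
Social marginal benefit = demand − MEC = 94.27 - 4.00q.
Set SMB = MC: 94.27 - 4.00q = 4.33 + 2.58q → q* = 13.6687.
Between q* and q_m the wedge MC − SMB runs linearly from 0 to MEC(q_m), so the loss is a triangle.
DWL = ½ × 4.4452 × 29.2495 = 65.0099.

DWL = $65.01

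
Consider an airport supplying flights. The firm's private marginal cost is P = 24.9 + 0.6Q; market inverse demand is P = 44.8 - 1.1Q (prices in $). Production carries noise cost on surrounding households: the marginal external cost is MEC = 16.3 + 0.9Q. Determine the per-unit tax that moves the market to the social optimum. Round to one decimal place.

Social marginal cost = private MC + MEC = 41.2 + 1.5Q.
Set SMC = demand: 41.2 + 1.5Q = 44.8 - 1.1Q → Q* = 1.3846.
The Pigouvian tax equals MEC at Q*: 16.3 + 0.9×1.3846 = 17.5461.

tax = $17.5 per unit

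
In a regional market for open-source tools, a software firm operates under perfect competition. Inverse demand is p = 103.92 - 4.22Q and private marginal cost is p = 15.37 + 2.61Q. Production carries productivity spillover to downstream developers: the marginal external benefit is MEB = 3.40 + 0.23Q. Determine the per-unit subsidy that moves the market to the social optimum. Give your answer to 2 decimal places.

Social marginal cost = private MC − MEB = 11.97 + 2.38Q.
Set SMC = demand: 11.97 + 2.38Q = 103.92 - 4.22Q → Q* = 13.9318.
The Pigouvian subsidy equals MEB at Q*: 3.40 + 0.23×13.9318 = 6.6043.

subsidy = 6.60 per unit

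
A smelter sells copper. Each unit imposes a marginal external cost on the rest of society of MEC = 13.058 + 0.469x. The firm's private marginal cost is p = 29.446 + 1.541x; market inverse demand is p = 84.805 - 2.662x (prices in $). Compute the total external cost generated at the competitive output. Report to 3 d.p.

Market equilibrium (private): 29.446 + 1.541x = 84.805 - 2.662x → x_m = 13.1713.
Total external cost = ∫₀^{x_m} (13.058 + 0.469x) dx = 13.058×13.1713 + ½×0.469×13.1713² = 212.6726.

$212.673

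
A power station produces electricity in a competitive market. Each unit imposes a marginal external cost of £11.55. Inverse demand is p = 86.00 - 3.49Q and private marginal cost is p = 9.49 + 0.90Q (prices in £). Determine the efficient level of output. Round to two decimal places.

Social marginal cost = private MC + MEC = 21.04 + 0.90Q.
Set SMC = demand: 21.04 + 0.90Q = 86.00 - 3.49Q → Q* = 14.7973.

Q* = 14.80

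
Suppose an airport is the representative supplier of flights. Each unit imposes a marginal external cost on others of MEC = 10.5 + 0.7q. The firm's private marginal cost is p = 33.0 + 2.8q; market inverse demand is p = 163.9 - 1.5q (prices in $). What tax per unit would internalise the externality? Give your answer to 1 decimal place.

Social marginal cost = private MC + MEC = 43.5 + 3.5q.
Set SMC = demand: 43.5 + 3.5q = 163.9 - 1.5q → q* = 24.0800.
The Pigouvian tax equals MEC at q*: 10.5 + 0.7×24.0800 = 27.3560.

tax = $27.4 per unit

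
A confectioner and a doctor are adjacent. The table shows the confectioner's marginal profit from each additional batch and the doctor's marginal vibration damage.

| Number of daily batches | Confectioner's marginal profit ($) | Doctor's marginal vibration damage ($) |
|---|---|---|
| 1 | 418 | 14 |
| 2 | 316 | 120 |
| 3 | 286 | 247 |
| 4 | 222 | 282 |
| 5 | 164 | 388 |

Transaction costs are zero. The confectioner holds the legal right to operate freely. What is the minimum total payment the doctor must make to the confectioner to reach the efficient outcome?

$386

Left alone the confectioner would choose level 5 (marginal profit stays positive).
Efficient level: k* = 3 (marginal profit ≥ marginal vibration damage through 3).
The doctor must at least cover the confectioner's forgone profit from cutting 5→3: 222 + 164 = 386.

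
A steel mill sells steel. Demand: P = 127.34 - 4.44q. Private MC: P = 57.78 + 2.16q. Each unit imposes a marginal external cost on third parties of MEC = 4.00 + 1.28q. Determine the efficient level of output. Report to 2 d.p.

q* = 8.32

Social marginal cost = private MC + MEC = 61.78 + 3.44q.
Set SMC = demand: 61.78 + 3.44q = 127.34 - 4.44q → q* = 8.3198.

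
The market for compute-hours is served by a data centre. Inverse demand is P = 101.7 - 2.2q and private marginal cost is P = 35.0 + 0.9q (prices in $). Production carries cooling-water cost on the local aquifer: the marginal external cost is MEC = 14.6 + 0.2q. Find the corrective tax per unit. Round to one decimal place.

Social marginal cost = private MC + MEC = 49.6 + 1.1q.
Set SMC = demand: 49.6 + 1.1q = 101.7 - 2.2q → q* = 15.7879.
The Pigouvian tax equals MEC at q*: 14.6 + 0.2×15.7879 = 17.7576.

tax = $17.8 per unit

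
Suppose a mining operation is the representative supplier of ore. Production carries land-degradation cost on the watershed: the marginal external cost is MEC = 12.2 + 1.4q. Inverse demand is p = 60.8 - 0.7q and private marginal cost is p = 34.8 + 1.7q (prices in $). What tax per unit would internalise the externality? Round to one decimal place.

Social marginal cost = private MC + MEC = 47.0 + 3.1q.
Set SMC = demand: 47.0 + 3.1q = 60.8 - 0.7q → q* = 3.6316.
The Pigouvian tax equals MEC at q*: 12.2 + 1.4×3.6316 = 17.2842.

tax = $17.3 per unit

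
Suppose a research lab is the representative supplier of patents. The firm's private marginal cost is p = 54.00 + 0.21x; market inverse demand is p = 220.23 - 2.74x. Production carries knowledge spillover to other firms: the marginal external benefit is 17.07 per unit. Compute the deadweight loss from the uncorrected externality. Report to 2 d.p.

DWL = 49.39

Market equilibrium (private): 54.00 + 0.21x = 220.23 - 2.74x → x_m = 56.3492.
Social marginal cost = private MC − MEB = 36.93 + 0.21x.
Set SMC = demand: 36.93 + 0.21x = 220.23 - 2.74x → x* = 62.1356.
The loss is the area between SMC and demand from x* to x_m; with linear curves that's a triangle of height MEB(x_m).
DWL = ½ × 5.7864 × 17.0700 = 49.3869.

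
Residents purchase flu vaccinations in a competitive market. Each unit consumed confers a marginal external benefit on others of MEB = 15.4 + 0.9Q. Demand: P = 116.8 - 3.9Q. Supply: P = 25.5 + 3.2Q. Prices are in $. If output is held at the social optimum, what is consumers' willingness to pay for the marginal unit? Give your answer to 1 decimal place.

P = $49.7

Social marginal benefit = demand + MEB = 132.2 - 3.0Q.
Set SMB = MC: 132.2 - 3.0Q = 25.5 + 3.2Q → Q* = 17.2097.
Consumer price on the demand curve at Q*: 116.8 − 3.9×17.2097 = 49.6822.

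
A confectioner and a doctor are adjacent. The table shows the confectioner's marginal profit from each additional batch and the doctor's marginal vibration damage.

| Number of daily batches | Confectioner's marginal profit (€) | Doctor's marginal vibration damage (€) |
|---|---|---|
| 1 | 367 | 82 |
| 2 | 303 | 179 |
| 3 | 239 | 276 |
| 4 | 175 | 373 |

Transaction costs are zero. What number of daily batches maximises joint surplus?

2

Bargaining reaches the level where marginal profit last exceeds marginal vibration damage.
That holds through level 2 (303 ≥ 179) but not at 3 (239 < 276).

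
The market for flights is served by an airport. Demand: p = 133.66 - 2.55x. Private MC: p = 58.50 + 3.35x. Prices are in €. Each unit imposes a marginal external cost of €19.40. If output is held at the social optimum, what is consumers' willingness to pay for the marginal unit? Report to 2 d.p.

P = €109.56

Social marginal cost = private MC + MEC = 77.90 + 3.35x.
Set SMC = demand: 77.90 + 3.35x = 133.66 - 2.55x → x* = 9.4508.
Consumer price on the demand curve at x*: 133.66 − 2.55×9.4508 = 109.5605.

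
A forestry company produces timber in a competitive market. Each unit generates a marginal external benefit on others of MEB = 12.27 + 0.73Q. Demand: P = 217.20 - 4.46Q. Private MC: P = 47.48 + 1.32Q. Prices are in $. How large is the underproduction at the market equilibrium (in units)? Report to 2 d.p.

Market equilibrium (private): 47.48 + 1.32Q = 217.20 - 4.46Q → Q_m = 29.3633.
Social marginal cost = private MC − MEB = 35.21 + 0.59Q.
Set SMC = demand: 35.21 + 0.59Q = 217.20 - 4.46Q → Q* = 36.0376.
Gap = |29.3633 − 36.0376| = 6.6743.

6.67 units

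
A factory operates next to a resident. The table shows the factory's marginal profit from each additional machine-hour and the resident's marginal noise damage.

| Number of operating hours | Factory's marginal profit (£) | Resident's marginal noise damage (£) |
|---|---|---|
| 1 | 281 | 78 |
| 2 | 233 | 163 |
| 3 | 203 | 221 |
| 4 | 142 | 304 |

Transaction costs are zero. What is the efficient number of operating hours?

2

Bargaining reaches the level where marginal profit last exceeds marginal noise damage.
That holds through level 2 (233 ≥ 163) but not at 3 (203 < 221).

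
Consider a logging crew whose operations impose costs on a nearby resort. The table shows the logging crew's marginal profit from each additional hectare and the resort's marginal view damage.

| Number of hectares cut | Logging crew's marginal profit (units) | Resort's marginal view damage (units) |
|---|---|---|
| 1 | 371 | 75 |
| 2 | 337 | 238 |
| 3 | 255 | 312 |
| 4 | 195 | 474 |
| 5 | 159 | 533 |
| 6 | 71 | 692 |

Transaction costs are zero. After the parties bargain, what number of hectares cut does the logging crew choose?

2

Bargaining reaches the level where marginal profit last exceeds marginal view damage.
That holds through level 2 (337 ≥ 238) but not at 3 (255 < 312).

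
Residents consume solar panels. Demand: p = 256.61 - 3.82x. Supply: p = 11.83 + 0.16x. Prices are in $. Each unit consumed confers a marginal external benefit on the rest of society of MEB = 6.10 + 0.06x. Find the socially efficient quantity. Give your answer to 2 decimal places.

Social marginal benefit = demand + MEB = 262.71 - 3.76x.
Set SMB = MC: 262.71 - 3.76x = 11.83 + 0.16x → x* = 64.0000.

x* = 64.00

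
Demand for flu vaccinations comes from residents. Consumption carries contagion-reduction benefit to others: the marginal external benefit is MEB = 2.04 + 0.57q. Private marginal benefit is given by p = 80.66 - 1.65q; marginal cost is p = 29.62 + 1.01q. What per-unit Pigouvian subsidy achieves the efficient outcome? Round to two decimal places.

subsidy = 16.52 per unit

Social marginal benefit = demand + MEB = 82.70 - 1.08q.
Set SMB = MC: 82.70 - 1.08q = 29.62 + 1.01q → q* = 25.3971.
The Pigouvian subsidy equals MEB at q*: 2.04 + 0.57×25.3971 = 16.5163.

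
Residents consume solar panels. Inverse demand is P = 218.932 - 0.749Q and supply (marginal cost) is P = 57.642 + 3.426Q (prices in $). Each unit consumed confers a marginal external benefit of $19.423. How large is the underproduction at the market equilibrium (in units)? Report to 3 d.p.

Market equilibrium (private): 57.642 + 3.426Q = 218.932 - 0.749Q → Q_m = 38.6323.
Social marginal benefit = demand + MEB = 238.355 - 0.749Q.
Set SMB = MC: 238.355 - 0.749Q = 57.642 + 3.426Q → Q* = 43.2846.
Gap = |38.6323 − 43.2846| = 4.6523.

4.652 units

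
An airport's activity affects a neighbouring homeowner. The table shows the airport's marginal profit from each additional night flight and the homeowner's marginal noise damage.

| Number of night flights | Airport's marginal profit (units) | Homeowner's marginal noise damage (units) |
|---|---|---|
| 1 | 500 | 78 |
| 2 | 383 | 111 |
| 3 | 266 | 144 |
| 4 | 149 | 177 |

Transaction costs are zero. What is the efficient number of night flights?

Bargaining reaches the level where marginal profit last exceeds marginal noise damage.
That holds through level 3 (266 ≥ 144) but not at 4 (149 < 177).

3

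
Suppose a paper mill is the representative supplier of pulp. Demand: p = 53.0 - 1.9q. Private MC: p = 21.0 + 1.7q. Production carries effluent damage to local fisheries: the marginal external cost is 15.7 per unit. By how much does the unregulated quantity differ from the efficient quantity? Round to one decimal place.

Market equilibrium (private): 21.0 + 1.7q = 53.0 - 1.9q → q_m = 8.8889.
Social marginal cost = private MC + MEC = 36.7 + 1.7q.
Set SMC = demand: 36.7 + 1.7q = 53.0 - 1.9q → q* = 4.5278.
Gap = |8.8889 − 4.5278| = 4.3611.

4.4 units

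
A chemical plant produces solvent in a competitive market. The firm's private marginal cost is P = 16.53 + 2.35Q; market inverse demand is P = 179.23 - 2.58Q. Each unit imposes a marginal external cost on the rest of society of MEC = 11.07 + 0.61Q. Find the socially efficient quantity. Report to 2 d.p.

Q* = 27.37

Social marginal cost = private MC + MEC = 27.60 + 2.96Q.
Set SMC = demand: 27.60 + 2.96Q = 179.23 - 2.58Q → Q* = 27.3700.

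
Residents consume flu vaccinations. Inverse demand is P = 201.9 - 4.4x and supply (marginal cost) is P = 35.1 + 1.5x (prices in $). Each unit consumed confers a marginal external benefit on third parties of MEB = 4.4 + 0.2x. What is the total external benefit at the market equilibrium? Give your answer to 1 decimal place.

$204.3

Market equilibrium (private): 35.1 + 1.5x = 201.9 - 4.4x → x_m = 28.2712.
Total external benefit = ∫₀^{x_m} (4.4 + 0.2x) dx = 4.4×28.2712 + ½×0.2×28.2712² = 204.3194.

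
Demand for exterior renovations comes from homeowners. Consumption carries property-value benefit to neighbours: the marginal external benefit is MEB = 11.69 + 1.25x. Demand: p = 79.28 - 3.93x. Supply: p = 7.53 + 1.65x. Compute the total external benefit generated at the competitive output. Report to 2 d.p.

253.65

Market equilibrium (private): 7.53 + 1.65x = 79.28 - 3.93x → x_m = 12.8584.
Total external benefit = ∫₀^{x_m} (11.69 + 1.25x) dx = 11.69×12.8584 + ½×1.25×12.8584² = 253.6512.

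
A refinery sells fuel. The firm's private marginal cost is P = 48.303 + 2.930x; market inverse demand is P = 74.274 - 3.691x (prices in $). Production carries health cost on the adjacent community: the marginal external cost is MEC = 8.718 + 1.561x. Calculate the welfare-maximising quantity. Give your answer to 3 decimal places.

x* = 2.109

Social marginal cost = private MC + MEC = 57.021 + 4.491x.
Set SMC = demand: 57.021 + 4.491x = 74.274 - 3.691x → x* = 2.1087.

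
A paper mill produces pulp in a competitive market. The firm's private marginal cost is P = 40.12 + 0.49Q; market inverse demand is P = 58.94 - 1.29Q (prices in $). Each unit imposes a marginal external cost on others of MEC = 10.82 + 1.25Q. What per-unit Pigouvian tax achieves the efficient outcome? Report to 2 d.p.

Social marginal cost = private MC + MEC = 50.94 + 1.74Q.
Set SMC = demand: 50.94 + 1.74Q = 58.94 - 1.29Q → Q* = 2.6403.
The Pigouvian tax equals MEC at Q*: 10.82 + 1.25×2.6403 = 14.1204.

tax = $14.12 per unit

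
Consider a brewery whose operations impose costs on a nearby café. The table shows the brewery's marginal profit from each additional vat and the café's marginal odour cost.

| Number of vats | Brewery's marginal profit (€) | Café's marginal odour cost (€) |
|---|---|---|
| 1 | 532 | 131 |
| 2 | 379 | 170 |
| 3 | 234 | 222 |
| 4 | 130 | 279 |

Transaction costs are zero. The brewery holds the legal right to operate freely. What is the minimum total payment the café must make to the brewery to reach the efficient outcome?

Left alone the brewery would choose level 4 (marginal profit stays positive).
Efficient level: k* = 3 (marginal profit ≥ marginal odour cost through 3).
The café must at least cover the brewery's forgone profit from cutting 4→3: 130 = 130.

€130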